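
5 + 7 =12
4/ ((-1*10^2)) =-1/ 25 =-0.04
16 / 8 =2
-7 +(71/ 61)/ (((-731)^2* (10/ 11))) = -2281720689/ 325960210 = -7.00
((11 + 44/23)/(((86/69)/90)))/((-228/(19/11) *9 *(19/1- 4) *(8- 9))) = 9/172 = 0.05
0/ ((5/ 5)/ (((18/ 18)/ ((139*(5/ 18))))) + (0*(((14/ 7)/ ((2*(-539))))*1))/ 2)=0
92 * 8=736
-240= -240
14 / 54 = 7 / 27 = 0.26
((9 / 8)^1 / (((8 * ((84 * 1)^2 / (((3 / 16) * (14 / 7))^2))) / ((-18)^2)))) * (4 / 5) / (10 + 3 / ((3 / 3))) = 729 / 13045760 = 0.00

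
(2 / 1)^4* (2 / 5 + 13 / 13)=112 / 5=22.40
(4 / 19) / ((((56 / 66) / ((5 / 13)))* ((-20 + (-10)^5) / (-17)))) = 187 / 11528972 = 0.00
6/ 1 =6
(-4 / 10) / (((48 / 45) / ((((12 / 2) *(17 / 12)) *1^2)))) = -51 / 16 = -3.19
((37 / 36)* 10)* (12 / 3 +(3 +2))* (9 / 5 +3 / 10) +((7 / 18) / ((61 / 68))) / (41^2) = 194.25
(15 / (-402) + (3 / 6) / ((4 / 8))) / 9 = 43 / 402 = 0.11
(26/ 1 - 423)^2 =157609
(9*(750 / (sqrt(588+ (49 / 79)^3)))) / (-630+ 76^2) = 266625*sqrt(467590651) / 106604749559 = 0.05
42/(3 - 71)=-21/34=-0.62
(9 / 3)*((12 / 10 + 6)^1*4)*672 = 290304 / 5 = 58060.80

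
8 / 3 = 2.67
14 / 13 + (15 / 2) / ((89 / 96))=10606 / 1157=9.17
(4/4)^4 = 1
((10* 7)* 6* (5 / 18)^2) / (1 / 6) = 1750 / 9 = 194.44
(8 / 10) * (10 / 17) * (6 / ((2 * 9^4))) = 8 / 37179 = 0.00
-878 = -878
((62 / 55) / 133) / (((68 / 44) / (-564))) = -3.09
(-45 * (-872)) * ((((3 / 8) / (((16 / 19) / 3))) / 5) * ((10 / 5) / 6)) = 55917 / 16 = 3494.81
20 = 20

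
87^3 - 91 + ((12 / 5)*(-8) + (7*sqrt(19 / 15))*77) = 539*sqrt(285) / 15 + 3291964 / 5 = 658999.42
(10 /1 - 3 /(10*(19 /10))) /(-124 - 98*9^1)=-187 /19114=-0.01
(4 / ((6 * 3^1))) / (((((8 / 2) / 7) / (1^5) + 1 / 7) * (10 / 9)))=7 / 25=0.28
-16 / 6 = -8 / 3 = -2.67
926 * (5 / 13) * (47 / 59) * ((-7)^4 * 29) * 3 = 45455900070 / 767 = 59264537.25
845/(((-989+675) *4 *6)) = -845/7536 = -0.11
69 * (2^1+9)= 759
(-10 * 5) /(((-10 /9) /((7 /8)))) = 315 /8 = 39.38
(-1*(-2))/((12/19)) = 19/6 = 3.17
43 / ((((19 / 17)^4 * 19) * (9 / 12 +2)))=14365612 / 27237089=0.53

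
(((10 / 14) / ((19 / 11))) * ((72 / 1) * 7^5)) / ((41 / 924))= 8785355040 / 779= 11277734.33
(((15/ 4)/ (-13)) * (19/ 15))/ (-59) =19/ 3068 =0.01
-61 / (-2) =61 / 2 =30.50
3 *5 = 15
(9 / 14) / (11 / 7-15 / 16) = 1.01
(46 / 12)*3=11.50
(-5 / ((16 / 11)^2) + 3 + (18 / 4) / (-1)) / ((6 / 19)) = -18791 / 1536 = -12.23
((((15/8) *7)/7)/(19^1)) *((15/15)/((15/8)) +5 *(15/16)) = 1253/2432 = 0.52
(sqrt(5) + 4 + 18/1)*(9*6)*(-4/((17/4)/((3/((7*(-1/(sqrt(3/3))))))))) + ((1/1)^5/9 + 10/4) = 2592*sqrt(5)/119 + 1032025/2142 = 530.51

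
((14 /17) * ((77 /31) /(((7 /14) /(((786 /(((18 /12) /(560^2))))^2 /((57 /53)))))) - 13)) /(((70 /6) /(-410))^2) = 8891811094331003100137976 /70091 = 126860953536559659587.36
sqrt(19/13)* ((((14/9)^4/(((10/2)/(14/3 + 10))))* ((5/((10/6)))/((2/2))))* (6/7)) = 482944* sqrt(247)/142155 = 53.39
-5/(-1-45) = 5/46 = 0.11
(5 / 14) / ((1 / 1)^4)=5 / 14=0.36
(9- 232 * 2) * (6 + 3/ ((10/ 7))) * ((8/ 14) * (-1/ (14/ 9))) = 9477/ 7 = 1353.86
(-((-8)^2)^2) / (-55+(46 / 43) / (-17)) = 74.39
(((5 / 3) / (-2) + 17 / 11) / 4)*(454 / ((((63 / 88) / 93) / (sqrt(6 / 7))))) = 661478*sqrt(42) / 441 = 9720.79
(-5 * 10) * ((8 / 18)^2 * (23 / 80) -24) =96970 / 81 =1197.16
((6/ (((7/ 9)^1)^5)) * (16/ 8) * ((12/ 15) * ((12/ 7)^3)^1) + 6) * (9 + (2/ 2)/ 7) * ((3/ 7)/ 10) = 486787611456/ 7061881225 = 68.93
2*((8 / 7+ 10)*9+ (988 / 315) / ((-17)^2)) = 18260996 / 91035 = 200.59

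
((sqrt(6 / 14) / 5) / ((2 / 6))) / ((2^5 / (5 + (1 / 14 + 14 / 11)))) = 0.08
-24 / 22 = -12 / 11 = -1.09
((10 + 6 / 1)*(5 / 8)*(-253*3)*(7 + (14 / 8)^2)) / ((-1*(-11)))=-55545 / 8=-6943.12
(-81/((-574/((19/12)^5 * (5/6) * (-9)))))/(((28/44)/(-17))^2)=-432933529655/57602048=-7515.94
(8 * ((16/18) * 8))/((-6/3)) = -28.44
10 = 10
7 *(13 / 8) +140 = 1211 / 8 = 151.38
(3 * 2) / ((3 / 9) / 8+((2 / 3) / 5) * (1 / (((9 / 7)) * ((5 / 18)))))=1200 / 83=14.46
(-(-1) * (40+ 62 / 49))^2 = 4088484 / 2401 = 1702.83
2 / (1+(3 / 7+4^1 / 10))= 35 / 32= 1.09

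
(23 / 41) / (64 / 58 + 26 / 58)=667 / 1845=0.36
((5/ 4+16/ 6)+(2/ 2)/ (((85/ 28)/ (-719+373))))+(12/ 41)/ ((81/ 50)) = -41356309/ 376380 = -109.88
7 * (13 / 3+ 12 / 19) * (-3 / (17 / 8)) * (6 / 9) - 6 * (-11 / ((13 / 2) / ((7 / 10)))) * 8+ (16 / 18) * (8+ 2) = 6243152 / 188955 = 33.04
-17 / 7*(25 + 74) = -1683 / 7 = -240.43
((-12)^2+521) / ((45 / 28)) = 3724 / 9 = 413.78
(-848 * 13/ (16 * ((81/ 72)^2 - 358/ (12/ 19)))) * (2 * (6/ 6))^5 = 325632/ 8353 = 38.98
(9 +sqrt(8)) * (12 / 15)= 8 * sqrt(2) / 5 +36 / 5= 9.46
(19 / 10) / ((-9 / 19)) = -361 / 90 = -4.01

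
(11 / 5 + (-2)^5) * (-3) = 447 / 5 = 89.40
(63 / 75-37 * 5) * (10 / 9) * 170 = -313072 / 9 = -34785.78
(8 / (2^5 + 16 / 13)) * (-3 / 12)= -13 / 216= -0.06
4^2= 16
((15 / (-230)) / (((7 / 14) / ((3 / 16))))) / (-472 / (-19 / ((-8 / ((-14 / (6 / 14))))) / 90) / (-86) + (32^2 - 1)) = -120099 / 4992395824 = -0.00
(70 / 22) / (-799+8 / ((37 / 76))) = -259 / 63701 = -0.00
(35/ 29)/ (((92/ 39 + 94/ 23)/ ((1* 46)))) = 103155/ 11977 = 8.61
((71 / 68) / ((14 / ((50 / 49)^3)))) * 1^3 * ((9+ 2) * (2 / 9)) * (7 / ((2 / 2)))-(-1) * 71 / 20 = 1766146087 / 360005940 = 4.91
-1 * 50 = -50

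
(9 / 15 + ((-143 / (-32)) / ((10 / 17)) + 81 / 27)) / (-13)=-3583 / 4160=-0.86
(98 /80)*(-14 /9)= -1.91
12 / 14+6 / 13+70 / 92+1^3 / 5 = 47711 / 20930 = 2.28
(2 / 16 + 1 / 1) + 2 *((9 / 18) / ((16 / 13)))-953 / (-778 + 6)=9795 / 3088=3.17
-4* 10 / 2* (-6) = 120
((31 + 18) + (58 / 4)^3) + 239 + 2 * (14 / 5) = 133689 / 40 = 3342.22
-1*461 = -461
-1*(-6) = 6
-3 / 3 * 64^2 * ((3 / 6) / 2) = -1024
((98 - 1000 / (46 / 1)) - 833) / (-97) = 17405 / 2231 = 7.80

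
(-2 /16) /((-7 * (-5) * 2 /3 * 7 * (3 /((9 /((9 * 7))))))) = -1 /27440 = -0.00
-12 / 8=-3 / 2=-1.50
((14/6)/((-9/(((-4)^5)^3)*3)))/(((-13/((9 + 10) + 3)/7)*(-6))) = 578746843136/3159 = 183205711.66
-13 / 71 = -0.18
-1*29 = -29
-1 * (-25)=25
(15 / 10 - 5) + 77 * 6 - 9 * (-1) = 935 / 2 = 467.50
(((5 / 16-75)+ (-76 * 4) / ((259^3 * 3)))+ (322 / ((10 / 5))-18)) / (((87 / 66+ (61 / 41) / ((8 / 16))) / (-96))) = -102772567187708 / 67289420667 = -1527.32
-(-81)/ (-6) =-27/ 2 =-13.50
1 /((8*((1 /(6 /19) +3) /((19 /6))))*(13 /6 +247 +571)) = 3 /38332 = 0.00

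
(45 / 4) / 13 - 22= -1099 / 52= -21.13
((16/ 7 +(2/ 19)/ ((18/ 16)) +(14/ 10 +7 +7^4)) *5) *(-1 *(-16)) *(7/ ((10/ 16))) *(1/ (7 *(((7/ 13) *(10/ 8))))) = 96076025344/ 209475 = 458651.51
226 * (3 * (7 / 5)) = 4746 / 5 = 949.20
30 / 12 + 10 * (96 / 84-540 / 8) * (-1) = 9325 / 14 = 666.07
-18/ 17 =-1.06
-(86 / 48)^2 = -1849 / 576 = -3.21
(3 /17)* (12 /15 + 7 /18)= 107 /510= 0.21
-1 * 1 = -1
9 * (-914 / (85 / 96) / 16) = -49356 / 85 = -580.66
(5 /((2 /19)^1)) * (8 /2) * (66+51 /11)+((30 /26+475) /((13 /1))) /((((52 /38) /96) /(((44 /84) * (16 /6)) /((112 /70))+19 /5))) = 12905096894 /507507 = 25428.41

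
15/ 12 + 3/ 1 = 17/ 4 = 4.25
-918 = -918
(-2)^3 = -8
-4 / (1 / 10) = -40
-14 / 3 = -4.67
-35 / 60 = -0.58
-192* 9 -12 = -1740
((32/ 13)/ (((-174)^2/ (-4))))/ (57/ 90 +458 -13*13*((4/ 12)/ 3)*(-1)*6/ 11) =-3520/ 5074956471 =-0.00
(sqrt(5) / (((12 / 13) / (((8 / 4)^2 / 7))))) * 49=91 * sqrt(5) / 3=67.83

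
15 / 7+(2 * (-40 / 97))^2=185935 / 65863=2.82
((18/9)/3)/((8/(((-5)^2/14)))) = 25/168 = 0.15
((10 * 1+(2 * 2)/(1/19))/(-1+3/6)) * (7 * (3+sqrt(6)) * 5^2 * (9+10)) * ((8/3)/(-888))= 571900 * sqrt(6)/333+571900/111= 9359.05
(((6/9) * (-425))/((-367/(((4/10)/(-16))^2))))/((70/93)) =527/822080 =0.00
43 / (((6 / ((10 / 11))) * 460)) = 43 / 3036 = 0.01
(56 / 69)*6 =112 / 23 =4.87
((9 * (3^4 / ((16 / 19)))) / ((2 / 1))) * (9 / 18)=13851 / 64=216.42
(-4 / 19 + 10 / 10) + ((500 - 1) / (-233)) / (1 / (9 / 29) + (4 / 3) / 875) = 0.13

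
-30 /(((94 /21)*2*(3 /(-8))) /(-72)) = -30240 /47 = -643.40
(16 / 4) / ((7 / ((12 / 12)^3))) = 4 / 7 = 0.57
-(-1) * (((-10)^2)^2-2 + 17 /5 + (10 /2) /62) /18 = 3100459 /5580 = 555.64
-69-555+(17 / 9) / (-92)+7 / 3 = -514757 / 828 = -621.69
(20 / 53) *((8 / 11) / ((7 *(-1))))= -160 / 4081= -0.04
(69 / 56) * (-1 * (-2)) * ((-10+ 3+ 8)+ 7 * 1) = 138 / 7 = 19.71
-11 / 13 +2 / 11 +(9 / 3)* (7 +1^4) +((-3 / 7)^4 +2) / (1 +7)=64795365 / 2746744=23.59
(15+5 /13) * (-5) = -1000 /13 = -76.92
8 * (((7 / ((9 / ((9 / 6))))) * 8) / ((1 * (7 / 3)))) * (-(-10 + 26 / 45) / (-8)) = -1696 / 45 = -37.69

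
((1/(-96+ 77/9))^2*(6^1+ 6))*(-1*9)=-8748/619369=-0.01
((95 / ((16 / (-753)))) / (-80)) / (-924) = -4769 / 78848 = -0.06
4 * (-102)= -408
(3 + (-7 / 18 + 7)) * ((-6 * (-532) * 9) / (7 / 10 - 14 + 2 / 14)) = -6442520 / 307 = -20985.41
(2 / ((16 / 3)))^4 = 0.02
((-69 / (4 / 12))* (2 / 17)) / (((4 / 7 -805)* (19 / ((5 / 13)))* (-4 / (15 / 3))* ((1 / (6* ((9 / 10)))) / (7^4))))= -156557205 / 15763046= -9.93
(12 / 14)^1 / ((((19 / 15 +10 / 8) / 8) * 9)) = 320 / 1057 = 0.30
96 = 96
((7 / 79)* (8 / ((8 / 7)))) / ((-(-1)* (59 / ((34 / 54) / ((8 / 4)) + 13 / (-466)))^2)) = 159643225 / 10883547698319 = 0.00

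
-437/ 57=-23/ 3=-7.67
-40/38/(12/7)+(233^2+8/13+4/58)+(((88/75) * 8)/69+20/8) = 4025026948529/74137050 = 54291.71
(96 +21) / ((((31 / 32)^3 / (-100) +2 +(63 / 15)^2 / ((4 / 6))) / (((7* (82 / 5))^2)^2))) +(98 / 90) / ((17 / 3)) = 28300380789768358663 / 39621873225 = 714261555.20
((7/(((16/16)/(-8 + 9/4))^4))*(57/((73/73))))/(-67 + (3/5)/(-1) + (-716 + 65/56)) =-3907979565/7010656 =-557.43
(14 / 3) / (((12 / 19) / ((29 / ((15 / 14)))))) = 26999 / 135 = 199.99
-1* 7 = -7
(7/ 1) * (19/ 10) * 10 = 133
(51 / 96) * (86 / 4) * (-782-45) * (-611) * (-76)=-7018070033 / 16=-438629377.06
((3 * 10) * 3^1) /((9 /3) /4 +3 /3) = 51.43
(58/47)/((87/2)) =4/141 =0.03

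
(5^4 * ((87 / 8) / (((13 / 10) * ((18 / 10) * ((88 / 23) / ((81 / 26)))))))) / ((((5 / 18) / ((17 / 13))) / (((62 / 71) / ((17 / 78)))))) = 44610.53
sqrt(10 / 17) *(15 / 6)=5 *sqrt(170) / 34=1.92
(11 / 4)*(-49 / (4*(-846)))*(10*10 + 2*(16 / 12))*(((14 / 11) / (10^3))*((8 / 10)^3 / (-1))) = -52822 / 19828125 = -0.00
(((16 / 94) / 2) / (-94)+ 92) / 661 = 203226 / 1460149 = 0.14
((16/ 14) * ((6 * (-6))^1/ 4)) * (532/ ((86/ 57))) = -3626.79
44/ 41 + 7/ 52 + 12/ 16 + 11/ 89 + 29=2948815/ 94874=31.08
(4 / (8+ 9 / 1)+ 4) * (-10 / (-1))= 720 / 17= 42.35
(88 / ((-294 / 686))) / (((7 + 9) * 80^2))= -77 / 38400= -0.00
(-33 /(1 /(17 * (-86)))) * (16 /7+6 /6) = 1109658 /7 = 158522.57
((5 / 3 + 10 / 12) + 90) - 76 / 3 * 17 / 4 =-91 / 6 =-15.17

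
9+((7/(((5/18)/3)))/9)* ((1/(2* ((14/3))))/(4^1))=369/40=9.22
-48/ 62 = -24/ 31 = -0.77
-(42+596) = -638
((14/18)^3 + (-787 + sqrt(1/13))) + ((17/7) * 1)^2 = -27884939/35721 + sqrt(13)/13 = -780.35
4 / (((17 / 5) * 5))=4 / 17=0.24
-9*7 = -63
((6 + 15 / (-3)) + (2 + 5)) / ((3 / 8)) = 64 / 3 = 21.33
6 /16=3 /8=0.38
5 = 5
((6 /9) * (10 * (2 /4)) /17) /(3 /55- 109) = -275 /152796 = -0.00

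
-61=-61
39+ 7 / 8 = 319 / 8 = 39.88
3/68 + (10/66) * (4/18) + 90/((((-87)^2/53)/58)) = 21453319/585684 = 36.63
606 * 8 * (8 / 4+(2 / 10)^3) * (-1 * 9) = -10951632 / 125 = -87613.06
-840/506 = -420/253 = -1.66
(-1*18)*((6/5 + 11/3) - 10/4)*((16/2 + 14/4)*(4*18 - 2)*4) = -137172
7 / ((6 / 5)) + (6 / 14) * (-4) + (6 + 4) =14.12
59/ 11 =5.36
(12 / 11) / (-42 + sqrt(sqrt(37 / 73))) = -0.03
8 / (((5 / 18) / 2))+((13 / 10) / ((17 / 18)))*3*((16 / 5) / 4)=25884 / 425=60.90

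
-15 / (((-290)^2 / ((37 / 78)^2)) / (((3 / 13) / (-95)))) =1369 / 14042345200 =0.00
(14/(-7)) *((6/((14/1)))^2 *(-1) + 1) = -80/49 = -1.63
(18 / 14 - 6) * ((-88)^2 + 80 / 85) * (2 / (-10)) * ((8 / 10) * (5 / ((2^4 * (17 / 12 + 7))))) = 13034736 / 60095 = 216.90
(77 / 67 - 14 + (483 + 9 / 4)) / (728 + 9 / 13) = 1645839 / 2538764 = 0.65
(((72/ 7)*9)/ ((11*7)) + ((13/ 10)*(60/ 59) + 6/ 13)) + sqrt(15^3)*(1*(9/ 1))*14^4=1234368/ 413413 + 5186160*sqrt(15)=20085914.30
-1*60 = -60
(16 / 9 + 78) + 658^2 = 3897394 / 9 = 433043.78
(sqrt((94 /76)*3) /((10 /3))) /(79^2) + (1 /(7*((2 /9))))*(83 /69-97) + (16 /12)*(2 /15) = -444887 /7245 + 3*sqrt(5358) /2371580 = -61.41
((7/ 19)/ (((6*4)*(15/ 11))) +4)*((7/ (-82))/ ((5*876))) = -0.00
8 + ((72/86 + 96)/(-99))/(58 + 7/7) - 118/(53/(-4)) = 74940452/4437213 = 16.89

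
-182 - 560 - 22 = -764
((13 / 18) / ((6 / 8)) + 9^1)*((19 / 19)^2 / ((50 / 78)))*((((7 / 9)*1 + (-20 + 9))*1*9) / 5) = -321724 / 1125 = -285.98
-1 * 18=-18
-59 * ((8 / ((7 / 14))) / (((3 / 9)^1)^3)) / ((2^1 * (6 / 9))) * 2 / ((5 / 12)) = -458784 / 5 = -91756.80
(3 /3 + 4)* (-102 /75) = -34 /5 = -6.80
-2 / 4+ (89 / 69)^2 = 11081 / 9522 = 1.16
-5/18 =-0.28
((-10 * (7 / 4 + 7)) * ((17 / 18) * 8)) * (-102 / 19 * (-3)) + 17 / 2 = -404277 / 38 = -10638.87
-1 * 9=-9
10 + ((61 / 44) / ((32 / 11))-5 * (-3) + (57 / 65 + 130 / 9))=3054949 / 74880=40.80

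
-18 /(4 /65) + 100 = -385 /2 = -192.50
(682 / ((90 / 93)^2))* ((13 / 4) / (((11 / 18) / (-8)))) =-774566 / 25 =-30982.64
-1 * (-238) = 238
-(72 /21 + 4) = -52 /7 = -7.43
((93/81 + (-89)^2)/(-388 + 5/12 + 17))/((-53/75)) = 21389800/707073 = 30.25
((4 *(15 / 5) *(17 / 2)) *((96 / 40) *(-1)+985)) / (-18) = -83521 / 15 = -5568.07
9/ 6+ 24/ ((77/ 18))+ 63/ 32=22371/ 2464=9.08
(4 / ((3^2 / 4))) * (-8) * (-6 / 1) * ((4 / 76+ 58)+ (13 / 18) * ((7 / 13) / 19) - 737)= -29720704 / 513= -57935.10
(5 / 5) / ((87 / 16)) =16 / 87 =0.18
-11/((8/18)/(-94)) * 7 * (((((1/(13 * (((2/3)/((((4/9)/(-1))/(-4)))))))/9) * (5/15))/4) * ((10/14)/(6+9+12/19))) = 4465/50544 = 0.09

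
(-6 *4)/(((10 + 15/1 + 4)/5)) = -4.14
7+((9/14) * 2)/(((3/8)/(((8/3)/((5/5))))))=16.14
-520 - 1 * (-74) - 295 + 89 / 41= -30292 / 41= -738.83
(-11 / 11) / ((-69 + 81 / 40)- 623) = 40 / 27599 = 0.00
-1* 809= -809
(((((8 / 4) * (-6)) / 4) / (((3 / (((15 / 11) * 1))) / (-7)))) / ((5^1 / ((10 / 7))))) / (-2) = -15 / 11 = -1.36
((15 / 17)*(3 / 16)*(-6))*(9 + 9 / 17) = -10935 / 1156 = -9.46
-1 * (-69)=69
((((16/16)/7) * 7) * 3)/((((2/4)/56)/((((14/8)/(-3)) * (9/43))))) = -1764/43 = -41.02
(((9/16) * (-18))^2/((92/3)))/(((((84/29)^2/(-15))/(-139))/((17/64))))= 65192818815/295436288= 220.67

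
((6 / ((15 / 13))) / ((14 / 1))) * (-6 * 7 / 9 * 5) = -26 / 3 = -8.67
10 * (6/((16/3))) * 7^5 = 756315/4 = 189078.75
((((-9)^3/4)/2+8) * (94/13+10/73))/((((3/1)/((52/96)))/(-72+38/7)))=9672995/1314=7361.49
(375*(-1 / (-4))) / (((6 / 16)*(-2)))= -125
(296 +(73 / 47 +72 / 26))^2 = 33671149009 / 373321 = 90193.56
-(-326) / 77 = 326 / 77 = 4.23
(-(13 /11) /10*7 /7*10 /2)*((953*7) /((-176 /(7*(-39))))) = -23675379 /3872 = -6114.51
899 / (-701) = -899 / 701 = -1.28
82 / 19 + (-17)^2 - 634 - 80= -7993 / 19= -420.68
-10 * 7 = -70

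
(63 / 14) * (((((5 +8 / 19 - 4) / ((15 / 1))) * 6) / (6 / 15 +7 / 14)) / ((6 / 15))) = 135 / 19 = 7.11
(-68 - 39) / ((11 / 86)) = -9202 / 11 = -836.55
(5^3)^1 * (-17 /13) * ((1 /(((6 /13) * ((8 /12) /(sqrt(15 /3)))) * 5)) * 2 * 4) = -850 * sqrt(5) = -1900.66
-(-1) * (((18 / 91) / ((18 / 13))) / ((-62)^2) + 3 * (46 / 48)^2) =3558631 / 1291584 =2.76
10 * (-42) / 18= -70 / 3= -23.33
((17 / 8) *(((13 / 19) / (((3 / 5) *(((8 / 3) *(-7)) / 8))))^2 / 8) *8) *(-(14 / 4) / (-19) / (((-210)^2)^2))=2873 / 59760744019200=0.00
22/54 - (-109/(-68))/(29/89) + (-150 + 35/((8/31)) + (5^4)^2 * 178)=7404241738765/106488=69531231.11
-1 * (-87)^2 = -7569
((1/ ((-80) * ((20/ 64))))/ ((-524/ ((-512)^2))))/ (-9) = -65536/ 29475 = -2.22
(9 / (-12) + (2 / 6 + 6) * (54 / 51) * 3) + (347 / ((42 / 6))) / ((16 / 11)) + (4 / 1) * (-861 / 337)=27737429 / 641648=43.23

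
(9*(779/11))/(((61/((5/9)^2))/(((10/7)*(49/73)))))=3.09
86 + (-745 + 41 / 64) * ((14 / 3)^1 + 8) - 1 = -896981 / 96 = -9343.55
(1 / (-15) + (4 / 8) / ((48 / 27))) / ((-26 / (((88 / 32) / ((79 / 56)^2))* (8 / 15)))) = -111034 / 18254925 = -0.01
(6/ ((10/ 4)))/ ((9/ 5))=4/ 3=1.33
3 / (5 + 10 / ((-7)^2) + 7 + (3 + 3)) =147 / 892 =0.16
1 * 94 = 94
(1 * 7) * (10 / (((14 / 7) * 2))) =17.50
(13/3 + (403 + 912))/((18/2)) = 3958/27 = 146.59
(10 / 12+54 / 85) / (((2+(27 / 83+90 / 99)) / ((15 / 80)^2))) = 2051511 / 128514560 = 0.02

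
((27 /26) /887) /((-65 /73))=-1971 /1499030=-0.00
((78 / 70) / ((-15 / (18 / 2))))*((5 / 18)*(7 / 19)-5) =871 / 266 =3.27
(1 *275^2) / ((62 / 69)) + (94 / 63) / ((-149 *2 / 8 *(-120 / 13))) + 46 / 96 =5877938492711 / 69839280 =84163.79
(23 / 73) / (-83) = -23 / 6059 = -0.00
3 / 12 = 1 / 4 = 0.25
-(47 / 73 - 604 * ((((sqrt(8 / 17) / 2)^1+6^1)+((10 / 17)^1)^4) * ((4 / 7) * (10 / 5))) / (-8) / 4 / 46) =-492724908 / 140231759 - 151 * sqrt(34) / 5474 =-3.67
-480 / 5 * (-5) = 480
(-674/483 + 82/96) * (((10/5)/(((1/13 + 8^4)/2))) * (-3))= 54379/34292356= 0.00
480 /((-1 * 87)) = -160 /29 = -5.52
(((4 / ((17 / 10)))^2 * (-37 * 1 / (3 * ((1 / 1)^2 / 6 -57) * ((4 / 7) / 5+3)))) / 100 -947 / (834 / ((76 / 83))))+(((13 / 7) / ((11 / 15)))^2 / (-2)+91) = 34771091968950265 / 400785155841378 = 86.76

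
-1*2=-2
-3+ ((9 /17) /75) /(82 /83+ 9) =-1056726 /352325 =-3.00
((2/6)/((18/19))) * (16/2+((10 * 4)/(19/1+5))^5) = 96311/13122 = 7.34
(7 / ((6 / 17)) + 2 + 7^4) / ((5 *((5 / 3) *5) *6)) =14537 / 1500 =9.69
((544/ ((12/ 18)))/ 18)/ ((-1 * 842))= -68/ 1263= -0.05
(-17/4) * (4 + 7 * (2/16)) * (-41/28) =27183/896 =30.34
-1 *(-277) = 277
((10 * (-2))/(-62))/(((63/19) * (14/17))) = 1615/13671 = 0.12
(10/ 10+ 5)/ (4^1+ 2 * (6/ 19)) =57/ 44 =1.30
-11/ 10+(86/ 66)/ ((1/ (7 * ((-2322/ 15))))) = -155437/ 110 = -1413.06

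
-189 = -189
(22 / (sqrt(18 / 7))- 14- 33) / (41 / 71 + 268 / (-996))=-17679 / 116 + 64823*sqrt(14) / 5452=-107.92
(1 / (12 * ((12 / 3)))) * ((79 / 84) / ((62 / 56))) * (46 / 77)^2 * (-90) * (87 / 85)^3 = -27519498873 / 45150224350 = -0.61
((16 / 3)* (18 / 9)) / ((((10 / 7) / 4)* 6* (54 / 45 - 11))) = -32 / 63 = -0.51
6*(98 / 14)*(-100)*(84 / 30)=-11760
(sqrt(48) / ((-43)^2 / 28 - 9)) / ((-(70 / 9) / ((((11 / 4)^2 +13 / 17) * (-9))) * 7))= 36693 * sqrt(3) / 380086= 0.17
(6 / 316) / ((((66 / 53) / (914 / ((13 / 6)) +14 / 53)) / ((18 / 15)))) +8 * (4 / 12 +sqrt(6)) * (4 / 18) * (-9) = 404993 / 169455 - 16 * sqrt(6) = -36.80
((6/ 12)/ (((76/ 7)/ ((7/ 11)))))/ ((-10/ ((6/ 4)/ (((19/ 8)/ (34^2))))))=-2.14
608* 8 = 4864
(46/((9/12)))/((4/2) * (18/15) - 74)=-460/537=-0.86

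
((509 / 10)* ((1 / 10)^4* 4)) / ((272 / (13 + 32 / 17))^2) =32580581 / 534534400000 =0.00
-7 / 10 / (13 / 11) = -77 / 130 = -0.59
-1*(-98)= 98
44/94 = 22/47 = 0.47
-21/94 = -0.22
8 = 8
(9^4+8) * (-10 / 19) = -3457.37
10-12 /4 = 7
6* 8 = 48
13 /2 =6.50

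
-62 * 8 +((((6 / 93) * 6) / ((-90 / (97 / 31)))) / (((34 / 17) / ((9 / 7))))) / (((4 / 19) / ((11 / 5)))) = -333720019 / 672700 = -496.09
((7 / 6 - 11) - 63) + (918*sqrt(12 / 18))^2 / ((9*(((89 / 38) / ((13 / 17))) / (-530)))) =-5768457133 / 534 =-10802354.18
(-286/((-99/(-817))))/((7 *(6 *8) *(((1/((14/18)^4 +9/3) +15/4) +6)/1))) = -0.70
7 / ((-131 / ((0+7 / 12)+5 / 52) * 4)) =-371 / 40872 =-0.01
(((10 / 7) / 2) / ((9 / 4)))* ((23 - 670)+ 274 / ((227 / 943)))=743420 / 4767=155.95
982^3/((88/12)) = 1420449252/11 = 129131750.18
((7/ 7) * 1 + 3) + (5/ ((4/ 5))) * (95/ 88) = 3783/ 352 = 10.75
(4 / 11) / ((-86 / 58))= -116 / 473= -0.25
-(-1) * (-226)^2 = 51076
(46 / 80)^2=529 / 1600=0.33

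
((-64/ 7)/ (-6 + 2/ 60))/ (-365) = -0.00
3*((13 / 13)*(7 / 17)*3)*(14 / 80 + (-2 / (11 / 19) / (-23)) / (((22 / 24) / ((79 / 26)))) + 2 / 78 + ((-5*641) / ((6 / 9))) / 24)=-739.75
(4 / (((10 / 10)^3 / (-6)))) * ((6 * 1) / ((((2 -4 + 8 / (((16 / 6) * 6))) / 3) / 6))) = 1728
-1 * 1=-1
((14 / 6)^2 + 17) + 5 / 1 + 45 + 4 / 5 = 3296 / 45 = 73.24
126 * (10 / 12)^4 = 4375 / 72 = 60.76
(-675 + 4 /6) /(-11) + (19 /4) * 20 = 5158 /33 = 156.30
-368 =-368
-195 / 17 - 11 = -382 / 17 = -22.47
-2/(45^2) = -2/2025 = -0.00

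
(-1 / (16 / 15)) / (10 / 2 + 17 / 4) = -15 / 148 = -0.10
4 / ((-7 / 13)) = -52 / 7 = -7.43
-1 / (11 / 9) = -9 / 11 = -0.82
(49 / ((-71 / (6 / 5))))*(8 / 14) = -0.47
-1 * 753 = -753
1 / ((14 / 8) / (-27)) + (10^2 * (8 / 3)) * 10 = 55676 / 21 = 2651.24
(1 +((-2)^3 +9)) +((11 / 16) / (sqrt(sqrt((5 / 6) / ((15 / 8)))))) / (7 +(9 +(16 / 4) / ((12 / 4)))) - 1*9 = -7 +33*sqrt(6) / 1664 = -6.95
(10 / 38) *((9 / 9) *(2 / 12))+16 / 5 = 1849 / 570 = 3.24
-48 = -48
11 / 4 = 2.75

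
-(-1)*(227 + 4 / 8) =455 / 2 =227.50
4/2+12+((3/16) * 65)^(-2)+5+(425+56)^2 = 8798224756/38025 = 231380.01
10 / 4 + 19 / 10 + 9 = 67 / 5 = 13.40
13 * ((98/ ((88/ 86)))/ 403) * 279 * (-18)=-170667/ 11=-15515.18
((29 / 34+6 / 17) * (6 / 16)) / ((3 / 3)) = 123 / 272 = 0.45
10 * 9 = 90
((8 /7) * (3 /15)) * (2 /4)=4 /35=0.11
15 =15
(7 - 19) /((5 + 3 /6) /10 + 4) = -2.64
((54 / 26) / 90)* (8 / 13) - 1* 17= -14353 / 845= -16.99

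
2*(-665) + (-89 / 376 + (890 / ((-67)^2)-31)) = -2297247785 / 1687864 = -1361.04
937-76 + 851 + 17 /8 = 13713 /8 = 1714.12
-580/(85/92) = -10672/17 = -627.76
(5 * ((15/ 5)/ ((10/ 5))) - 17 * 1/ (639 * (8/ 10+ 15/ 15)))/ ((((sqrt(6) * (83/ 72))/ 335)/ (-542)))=-481312.83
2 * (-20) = -40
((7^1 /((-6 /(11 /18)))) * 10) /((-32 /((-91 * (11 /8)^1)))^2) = -385770385 /3538944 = -109.01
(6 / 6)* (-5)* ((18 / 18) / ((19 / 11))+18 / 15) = -169 / 19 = -8.89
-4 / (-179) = 4 / 179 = 0.02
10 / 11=0.91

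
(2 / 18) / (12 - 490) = -1 / 4302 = -0.00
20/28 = 5/7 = 0.71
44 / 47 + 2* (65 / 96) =5167 / 2256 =2.29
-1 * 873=-873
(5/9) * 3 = 5/3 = 1.67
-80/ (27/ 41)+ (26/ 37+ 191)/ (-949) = -121.68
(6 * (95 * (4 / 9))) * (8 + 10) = 4560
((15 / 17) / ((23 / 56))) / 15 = 56 / 391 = 0.14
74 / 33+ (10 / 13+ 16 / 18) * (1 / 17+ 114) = 4186888 / 21879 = 191.37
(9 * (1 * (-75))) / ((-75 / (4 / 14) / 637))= 1638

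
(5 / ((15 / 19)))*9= 57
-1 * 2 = -2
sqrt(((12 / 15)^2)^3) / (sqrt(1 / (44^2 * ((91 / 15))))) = 2816 * sqrt(1365) / 1875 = 55.49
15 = 15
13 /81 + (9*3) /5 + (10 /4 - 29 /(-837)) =203269 /25110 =8.10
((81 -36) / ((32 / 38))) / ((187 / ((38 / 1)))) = 16245 / 1496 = 10.86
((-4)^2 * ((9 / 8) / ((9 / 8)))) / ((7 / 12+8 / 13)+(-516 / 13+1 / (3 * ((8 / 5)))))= -4992 / 11945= -0.42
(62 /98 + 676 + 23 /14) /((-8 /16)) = -66471 /49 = -1356.55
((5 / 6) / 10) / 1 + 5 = 61 / 12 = 5.08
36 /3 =12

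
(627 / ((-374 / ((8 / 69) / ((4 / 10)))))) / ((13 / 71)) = -13490 / 5083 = -2.65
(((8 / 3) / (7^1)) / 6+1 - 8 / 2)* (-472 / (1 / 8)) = 698560 / 63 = 11088.25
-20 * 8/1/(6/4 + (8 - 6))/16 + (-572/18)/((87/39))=-31246/1827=-17.10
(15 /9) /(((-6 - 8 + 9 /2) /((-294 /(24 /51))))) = 4165 /38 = 109.61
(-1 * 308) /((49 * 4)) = -1.57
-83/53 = -1.57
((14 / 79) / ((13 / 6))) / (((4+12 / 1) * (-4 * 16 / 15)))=-0.00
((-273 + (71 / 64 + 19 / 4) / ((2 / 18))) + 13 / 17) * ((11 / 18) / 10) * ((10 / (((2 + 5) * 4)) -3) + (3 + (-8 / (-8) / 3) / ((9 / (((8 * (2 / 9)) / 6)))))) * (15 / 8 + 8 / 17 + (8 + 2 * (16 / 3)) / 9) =-554233836299 / 25395793920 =-21.82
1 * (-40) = -40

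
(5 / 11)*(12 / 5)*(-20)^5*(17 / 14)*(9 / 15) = -195840000 / 77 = -2543376.62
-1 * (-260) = 260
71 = 71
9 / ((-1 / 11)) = -99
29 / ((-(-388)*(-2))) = -29 / 776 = -0.04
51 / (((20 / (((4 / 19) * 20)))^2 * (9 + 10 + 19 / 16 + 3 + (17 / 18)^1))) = 117504 / 1254475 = 0.09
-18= -18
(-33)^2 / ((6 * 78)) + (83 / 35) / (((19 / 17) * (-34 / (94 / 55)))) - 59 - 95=-288669877 / 1901900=-151.78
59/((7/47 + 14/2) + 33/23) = 63779/9279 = 6.87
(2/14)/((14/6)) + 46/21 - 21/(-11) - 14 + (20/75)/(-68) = -450963/45815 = -9.84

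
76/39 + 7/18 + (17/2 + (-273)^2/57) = 2930723/2223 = 1318.36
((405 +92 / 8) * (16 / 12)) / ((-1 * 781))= -0.71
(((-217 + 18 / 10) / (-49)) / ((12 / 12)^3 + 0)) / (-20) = -269 / 1225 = -0.22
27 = 27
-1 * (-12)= 12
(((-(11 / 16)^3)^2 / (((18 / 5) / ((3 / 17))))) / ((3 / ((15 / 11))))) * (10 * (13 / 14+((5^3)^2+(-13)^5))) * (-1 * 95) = 9522889362806875 / 11978932224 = 794969.80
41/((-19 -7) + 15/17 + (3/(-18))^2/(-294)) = -1.63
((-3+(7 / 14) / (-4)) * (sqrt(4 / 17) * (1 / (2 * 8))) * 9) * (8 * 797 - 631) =-1292625 * sqrt(17) / 1088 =-4898.56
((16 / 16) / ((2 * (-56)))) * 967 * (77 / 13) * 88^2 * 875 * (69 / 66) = -362271673.08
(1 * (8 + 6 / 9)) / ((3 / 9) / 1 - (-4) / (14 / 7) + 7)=13 / 14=0.93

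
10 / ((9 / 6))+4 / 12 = 7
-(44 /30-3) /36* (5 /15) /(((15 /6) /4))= 46 /2025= 0.02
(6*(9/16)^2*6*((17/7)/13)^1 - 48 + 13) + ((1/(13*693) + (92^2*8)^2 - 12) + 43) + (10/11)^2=29079071099638121/6342336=4584914942.95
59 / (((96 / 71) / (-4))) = -4189 / 24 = -174.54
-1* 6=-6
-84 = -84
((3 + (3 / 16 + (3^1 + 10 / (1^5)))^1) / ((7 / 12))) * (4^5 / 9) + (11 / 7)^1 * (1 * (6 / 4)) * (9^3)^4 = 27960524244227 / 42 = 665726767719.69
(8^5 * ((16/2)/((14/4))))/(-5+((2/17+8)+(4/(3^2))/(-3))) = 240648192/9541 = 25222.53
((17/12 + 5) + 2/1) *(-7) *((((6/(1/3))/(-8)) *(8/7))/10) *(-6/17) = -909/170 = -5.35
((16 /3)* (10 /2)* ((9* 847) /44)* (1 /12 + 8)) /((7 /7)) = 37345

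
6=6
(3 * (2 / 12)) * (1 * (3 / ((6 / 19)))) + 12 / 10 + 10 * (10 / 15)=757 / 60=12.62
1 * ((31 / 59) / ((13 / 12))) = 372 / 767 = 0.49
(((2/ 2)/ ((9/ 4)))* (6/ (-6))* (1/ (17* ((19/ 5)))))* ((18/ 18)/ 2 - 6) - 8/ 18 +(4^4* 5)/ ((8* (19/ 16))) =130166/ 969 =134.33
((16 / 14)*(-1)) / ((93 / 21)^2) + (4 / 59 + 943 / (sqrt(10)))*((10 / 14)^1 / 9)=-188932 / 3572037 + 943*sqrt(10) / 126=23.61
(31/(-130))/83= -31/10790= -0.00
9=9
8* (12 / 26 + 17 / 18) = 1316 / 117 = 11.25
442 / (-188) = -221 / 94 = -2.35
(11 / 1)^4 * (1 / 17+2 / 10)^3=253.85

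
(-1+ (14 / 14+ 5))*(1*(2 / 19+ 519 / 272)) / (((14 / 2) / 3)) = 156075 / 36176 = 4.31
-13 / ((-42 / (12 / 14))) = 13 / 49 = 0.27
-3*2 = -6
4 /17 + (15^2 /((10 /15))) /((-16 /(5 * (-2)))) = 211.17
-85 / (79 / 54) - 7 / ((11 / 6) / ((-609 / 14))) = 93843 / 869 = 107.99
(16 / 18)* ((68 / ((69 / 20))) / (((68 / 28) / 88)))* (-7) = -2759680 / 621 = -4443.93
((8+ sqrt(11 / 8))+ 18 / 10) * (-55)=-603.49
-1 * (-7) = 7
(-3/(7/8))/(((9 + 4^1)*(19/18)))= -432/1729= -0.25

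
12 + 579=591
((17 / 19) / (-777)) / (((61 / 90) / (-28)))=2040 / 42883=0.05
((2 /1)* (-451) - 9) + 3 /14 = -12751 /14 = -910.79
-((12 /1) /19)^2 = -144 /361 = -0.40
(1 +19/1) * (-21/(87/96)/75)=-896/145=-6.18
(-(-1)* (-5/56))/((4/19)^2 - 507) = 1805/10248616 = 0.00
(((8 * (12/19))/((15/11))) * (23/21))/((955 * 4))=2024/1905225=0.00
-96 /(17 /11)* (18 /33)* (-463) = 266688 /17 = 15687.53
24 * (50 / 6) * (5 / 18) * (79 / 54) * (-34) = -2763.37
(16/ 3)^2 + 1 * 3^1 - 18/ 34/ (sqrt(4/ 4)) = 4730/ 153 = 30.92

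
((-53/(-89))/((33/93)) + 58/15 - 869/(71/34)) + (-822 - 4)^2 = 710936735567/1042635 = 681865.40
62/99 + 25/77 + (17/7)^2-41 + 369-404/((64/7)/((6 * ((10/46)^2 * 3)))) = 6102584839/20529432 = 297.26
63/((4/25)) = 1575/4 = 393.75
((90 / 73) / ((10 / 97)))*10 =8730 / 73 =119.59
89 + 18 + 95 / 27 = 2984 / 27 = 110.52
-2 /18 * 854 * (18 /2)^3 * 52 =-3597048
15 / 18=5 / 6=0.83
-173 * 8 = -1384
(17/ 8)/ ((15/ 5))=0.71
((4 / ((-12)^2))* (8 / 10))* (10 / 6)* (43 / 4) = 43 / 108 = 0.40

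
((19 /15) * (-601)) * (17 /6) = -194123 /90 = -2156.92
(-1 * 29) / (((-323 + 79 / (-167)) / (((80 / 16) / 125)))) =4843 / 1350500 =0.00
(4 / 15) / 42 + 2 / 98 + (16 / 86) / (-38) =39383 / 1801485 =0.02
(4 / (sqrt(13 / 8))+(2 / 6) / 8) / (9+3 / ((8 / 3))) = 1 / 243+64 *sqrt(26) / 1053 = 0.31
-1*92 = -92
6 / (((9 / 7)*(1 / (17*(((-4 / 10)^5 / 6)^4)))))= 15597568 / 23174285888671875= 0.00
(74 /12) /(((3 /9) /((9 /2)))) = 333 /4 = 83.25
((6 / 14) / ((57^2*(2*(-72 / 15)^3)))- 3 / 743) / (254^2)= -628891339 / 10047232781881344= -0.00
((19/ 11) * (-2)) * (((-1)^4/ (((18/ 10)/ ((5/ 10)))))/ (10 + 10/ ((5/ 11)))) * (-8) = 95/ 396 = 0.24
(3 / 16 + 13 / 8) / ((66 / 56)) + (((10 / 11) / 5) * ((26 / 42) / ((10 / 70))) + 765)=101287 / 132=767.33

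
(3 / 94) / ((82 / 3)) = 9 / 7708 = 0.00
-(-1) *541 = 541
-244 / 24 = -10.17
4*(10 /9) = 40 /9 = 4.44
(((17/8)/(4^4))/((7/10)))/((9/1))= 85/64512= 0.00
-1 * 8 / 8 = -1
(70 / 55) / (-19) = -14 / 209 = -0.07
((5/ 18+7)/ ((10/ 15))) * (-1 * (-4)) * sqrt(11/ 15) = 131 * sqrt(165)/ 45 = 37.39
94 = 94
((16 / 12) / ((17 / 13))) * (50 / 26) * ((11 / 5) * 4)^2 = 7744 / 51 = 151.84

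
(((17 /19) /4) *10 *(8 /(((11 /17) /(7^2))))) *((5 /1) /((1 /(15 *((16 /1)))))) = 339864000 /209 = 1626143.54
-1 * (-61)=61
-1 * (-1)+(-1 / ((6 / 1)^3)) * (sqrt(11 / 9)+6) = 35 / 36 - sqrt(11) / 648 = 0.97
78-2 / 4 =77.50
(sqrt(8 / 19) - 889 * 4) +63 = -3493 +2 * sqrt(38) / 19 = -3492.35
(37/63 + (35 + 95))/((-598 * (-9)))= 8227/339066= 0.02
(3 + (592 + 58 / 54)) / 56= 10.64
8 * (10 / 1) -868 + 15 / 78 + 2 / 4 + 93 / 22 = -223961 / 286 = -783.08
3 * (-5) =-15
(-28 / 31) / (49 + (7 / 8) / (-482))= -0.02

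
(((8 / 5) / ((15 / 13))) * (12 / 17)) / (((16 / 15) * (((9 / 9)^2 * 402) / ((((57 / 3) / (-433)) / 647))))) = -247 / 1595459945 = -0.00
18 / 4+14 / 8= 25 / 4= 6.25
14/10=7/5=1.40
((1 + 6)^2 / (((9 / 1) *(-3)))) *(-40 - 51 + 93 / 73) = 320950 / 1971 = 162.84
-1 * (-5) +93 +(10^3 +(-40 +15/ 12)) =4237/ 4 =1059.25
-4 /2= -2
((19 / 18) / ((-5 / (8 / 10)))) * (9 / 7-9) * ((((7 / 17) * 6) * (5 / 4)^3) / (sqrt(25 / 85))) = 171 * sqrt(85) / 136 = 11.59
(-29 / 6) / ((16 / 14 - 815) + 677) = 0.04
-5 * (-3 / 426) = 5 / 142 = 0.04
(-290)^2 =84100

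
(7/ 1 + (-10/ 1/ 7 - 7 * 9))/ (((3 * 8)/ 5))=-335/ 28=-11.96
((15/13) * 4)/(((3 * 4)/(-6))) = -30/13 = -2.31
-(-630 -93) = 723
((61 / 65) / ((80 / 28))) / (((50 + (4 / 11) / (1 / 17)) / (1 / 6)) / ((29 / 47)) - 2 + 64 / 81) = 11033253 / 18310622200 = 0.00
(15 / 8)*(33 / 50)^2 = 3267 / 4000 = 0.82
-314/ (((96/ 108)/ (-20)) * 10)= 1413/ 2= 706.50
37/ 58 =0.64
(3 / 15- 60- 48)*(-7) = 3773 / 5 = 754.60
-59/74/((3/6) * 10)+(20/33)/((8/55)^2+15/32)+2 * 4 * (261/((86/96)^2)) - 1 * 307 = 223460150111291/97330490970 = 2295.89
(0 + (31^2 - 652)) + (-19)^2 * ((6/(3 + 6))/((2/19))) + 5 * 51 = 8551/3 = 2850.33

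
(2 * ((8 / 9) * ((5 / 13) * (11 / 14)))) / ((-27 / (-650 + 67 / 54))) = 7707260 / 597051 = 12.91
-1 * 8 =-8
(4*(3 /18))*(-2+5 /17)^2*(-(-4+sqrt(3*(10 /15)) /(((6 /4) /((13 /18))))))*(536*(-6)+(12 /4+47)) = -20386.18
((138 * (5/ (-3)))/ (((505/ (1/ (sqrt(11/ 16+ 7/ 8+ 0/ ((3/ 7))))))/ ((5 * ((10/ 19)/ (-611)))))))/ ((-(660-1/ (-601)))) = -1105840/ 465088592449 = -0.00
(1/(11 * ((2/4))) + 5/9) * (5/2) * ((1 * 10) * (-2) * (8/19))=-29200/1881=-15.52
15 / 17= 0.88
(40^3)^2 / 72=512000000 / 9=56888888.89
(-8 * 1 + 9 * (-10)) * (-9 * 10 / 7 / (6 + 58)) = 315 / 16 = 19.69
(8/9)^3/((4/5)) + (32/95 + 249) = 17328623/69255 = 250.21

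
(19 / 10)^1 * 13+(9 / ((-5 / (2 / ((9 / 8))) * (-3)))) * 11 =1093 / 30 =36.43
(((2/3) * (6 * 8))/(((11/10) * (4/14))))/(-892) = -0.11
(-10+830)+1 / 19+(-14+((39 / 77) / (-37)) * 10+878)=91152043 / 54131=1683.92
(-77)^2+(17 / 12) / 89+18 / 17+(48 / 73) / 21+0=5930.11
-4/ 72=-1/ 18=-0.06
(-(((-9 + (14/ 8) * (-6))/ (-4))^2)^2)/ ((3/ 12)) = -2313441/ 1024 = -2259.22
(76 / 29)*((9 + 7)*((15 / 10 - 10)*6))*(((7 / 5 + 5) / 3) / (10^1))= -330752 / 725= -456.21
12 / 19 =0.63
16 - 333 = -317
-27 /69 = -9 /23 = -0.39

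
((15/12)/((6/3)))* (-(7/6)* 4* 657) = -7665/4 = -1916.25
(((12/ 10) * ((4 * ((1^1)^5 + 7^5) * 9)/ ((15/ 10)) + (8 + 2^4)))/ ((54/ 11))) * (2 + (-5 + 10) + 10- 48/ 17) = 118828424/ 85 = 1397981.46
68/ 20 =17/ 5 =3.40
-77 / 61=-1.26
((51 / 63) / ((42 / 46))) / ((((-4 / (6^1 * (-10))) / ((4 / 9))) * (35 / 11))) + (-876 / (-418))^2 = 2528155208 / 404529741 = 6.25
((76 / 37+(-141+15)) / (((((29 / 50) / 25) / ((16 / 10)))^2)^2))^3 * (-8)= 3160473012011008000000000000000000000000000000000000 / 17921780213706623333773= 176348162644795195012203900000.00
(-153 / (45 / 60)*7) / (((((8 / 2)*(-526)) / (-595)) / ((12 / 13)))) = -372.77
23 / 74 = 0.31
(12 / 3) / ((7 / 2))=8 / 7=1.14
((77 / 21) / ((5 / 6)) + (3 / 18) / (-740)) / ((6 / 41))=160187 / 5328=30.07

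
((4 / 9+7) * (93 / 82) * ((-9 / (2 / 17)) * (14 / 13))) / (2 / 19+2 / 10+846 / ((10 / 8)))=-454461 / 442390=-1.03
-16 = -16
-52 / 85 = -0.61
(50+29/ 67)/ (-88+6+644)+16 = 605843/ 37654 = 16.09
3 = 3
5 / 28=0.18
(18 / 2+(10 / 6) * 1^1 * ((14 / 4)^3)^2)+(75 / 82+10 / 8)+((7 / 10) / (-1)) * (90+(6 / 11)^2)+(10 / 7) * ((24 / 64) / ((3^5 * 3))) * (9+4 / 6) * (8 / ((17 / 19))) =414781365138221 / 137718947520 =3011.80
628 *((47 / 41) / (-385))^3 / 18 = -32600422 / 35397799754625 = -0.00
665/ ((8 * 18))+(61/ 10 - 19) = -5963/ 720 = -8.28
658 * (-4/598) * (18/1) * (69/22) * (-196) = 6964272/143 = 48701.20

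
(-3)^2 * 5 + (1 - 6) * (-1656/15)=597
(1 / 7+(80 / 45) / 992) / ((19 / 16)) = 4520 / 37107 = 0.12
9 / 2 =4.50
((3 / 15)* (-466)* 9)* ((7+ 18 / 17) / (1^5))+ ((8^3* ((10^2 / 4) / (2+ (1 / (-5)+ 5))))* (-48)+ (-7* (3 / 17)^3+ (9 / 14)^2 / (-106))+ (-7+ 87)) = -49521858148477 / 510362440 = -97032.72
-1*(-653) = 653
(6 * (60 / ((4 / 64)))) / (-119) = -5760 / 119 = -48.40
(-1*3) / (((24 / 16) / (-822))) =1644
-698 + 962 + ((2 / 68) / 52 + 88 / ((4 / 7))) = 739025 / 1768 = 418.00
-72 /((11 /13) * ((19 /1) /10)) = -9360 /209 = -44.78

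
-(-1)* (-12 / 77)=-12 / 77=-0.16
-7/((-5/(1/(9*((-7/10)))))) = -2/9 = -0.22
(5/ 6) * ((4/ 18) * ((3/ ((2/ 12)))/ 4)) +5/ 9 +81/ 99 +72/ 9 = 2021/ 198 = 10.21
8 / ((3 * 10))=4 / 15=0.27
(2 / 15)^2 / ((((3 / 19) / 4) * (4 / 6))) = 152 / 225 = 0.68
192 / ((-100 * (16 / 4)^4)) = -3 / 400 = -0.01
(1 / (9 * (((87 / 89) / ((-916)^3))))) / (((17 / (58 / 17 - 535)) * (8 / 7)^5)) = 162334540488782039 / 115858944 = 1401139479.48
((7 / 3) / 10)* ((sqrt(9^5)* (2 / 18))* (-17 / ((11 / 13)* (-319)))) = 13923 / 35090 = 0.40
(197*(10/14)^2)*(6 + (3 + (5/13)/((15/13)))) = 19700/21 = 938.10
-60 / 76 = -15 / 19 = -0.79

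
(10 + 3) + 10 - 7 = 16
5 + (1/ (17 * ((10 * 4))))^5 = 726966784000001/ 145393356800000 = 5.00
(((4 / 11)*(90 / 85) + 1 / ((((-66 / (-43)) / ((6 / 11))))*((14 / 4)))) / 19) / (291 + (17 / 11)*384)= 7006 / 241969959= 0.00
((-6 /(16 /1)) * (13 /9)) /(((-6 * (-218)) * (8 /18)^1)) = -13 /13952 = -0.00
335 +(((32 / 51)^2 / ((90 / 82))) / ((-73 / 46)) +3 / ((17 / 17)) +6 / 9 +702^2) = 4213549558396 / 8544285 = 493142.44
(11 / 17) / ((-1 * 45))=-11 / 765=-0.01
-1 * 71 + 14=-57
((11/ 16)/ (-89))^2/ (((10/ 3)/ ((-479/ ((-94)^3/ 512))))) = 0.00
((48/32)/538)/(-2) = -3/2152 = -0.00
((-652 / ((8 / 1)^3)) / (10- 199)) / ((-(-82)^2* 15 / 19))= -3097 / 2440005120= -0.00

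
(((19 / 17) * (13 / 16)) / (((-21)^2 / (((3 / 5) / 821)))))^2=61009 / 26940075001862400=0.00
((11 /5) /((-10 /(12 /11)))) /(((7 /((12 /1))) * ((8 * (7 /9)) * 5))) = -81 /6125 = -0.01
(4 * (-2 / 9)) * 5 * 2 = -80 / 9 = -8.89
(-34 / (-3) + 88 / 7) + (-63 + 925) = 18604 / 21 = 885.90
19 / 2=9.50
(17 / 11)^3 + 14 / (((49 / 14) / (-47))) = -245315 / 1331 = -184.31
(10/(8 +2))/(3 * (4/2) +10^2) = 0.01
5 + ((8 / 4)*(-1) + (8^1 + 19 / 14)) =173 / 14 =12.36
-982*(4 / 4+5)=-5892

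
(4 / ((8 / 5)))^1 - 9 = -13 / 2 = -6.50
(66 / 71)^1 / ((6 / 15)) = 165 / 71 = 2.32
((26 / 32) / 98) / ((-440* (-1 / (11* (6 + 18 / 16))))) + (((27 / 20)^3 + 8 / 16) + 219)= 2784289469 / 12544000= 221.96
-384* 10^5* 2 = -76800000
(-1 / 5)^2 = 1 / 25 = 0.04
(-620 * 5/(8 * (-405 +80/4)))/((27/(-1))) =-0.04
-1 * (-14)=14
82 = 82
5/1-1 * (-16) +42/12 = 49/2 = 24.50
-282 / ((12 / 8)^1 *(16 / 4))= -47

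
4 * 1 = 4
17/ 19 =0.89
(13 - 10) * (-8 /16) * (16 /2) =-12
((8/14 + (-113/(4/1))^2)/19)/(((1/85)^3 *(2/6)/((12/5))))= 98876949975/532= 185858928.52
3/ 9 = 1/ 3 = 0.33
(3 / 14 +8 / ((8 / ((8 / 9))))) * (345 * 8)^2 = 58824800 / 7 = 8403542.86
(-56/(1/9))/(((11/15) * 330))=-2.08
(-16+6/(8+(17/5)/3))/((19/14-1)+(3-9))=29428/10823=2.72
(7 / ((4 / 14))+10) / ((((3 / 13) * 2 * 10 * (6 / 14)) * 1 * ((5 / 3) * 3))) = 2093 / 600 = 3.49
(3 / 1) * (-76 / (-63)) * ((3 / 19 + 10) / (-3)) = -772 / 63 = -12.25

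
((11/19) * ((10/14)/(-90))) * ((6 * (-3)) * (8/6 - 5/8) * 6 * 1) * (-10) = -935/266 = -3.52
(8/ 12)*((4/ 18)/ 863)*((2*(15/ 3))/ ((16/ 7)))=35/ 46602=0.00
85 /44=1.93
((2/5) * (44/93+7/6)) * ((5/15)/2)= 0.11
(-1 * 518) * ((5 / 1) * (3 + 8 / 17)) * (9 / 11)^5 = -9023277690 / 2737867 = -3295.73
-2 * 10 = -20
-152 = -152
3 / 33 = 0.09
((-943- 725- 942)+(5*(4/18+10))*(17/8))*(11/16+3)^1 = -2656475/288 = -9223.87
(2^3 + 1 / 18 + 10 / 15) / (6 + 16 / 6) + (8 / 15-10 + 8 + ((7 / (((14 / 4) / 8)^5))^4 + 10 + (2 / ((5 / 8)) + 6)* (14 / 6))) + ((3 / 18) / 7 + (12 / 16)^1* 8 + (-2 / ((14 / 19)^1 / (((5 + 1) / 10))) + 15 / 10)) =314320713418654563992887583 / 8640561948096260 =36377346208.13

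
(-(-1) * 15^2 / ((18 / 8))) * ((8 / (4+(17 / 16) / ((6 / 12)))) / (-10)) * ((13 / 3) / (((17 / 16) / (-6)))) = 319.62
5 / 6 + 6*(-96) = -3451 / 6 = -575.17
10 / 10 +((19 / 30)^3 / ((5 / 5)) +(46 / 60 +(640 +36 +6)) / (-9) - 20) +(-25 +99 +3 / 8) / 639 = -90571093 / 958500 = -94.49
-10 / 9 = -1.11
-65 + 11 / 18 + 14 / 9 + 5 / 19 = -7133 / 114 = -62.57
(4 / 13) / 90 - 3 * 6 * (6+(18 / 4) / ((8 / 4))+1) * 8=-1332.00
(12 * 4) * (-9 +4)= -240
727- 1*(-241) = 968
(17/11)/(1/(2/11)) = 34/121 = 0.28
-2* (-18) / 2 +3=21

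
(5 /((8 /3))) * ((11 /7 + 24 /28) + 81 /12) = 3855 /224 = 17.21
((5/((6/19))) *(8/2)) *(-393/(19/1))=-1310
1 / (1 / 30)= 30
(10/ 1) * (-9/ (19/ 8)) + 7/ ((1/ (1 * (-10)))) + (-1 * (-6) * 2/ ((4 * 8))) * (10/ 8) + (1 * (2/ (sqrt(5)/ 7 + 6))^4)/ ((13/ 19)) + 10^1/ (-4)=-8316437513386823543/ 75667657501970144-216921629568 * sqrt(5)/ 124453384049293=-109.91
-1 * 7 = -7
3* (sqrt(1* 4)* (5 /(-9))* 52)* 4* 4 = -8320 /3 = -2773.33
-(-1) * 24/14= 12/7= 1.71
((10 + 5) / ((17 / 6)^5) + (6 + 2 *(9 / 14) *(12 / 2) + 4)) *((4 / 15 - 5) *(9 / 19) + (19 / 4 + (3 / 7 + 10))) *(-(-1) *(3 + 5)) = 12173149194856 / 6609434335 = 1841.78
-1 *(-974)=974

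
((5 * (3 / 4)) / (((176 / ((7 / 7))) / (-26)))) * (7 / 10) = -273 / 704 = -0.39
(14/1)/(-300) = -0.05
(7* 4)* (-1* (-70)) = 1960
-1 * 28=-28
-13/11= -1.18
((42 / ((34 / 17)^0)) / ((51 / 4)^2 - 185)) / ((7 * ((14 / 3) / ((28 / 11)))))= -576 / 3949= -0.15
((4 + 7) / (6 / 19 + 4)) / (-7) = -209 / 574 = -0.36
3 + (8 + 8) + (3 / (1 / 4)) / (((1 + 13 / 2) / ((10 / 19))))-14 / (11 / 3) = 3349 / 209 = 16.02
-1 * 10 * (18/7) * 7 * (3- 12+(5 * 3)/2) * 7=1890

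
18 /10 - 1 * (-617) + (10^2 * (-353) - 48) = -173646 /5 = -34729.20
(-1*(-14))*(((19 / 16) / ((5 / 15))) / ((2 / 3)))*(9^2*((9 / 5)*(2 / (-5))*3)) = -2617839 / 200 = -13089.20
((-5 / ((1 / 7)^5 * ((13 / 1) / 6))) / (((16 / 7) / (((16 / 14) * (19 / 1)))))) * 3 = -14369985 / 13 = -1105383.46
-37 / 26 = -1.42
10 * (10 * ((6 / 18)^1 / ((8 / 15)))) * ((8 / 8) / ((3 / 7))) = 875 / 6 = 145.83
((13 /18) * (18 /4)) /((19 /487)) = 6331 /76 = 83.30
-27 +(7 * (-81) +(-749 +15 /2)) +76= -2519 /2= -1259.50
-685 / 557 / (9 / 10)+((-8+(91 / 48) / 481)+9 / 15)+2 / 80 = -25930261 / 2967696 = -8.74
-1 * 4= -4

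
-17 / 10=-1.70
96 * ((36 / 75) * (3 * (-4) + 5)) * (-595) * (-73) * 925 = -12959614080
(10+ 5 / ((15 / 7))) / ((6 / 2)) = 37 / 9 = 4.11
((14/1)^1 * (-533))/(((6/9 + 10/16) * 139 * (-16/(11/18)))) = 41041/25854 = 1.59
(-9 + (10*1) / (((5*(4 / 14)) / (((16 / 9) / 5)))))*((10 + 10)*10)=-11720 / 9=-1302.22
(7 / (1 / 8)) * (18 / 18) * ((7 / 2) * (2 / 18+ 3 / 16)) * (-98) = -103243 / 18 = -5735.72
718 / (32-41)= -718 / 9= -79.78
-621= -621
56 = 56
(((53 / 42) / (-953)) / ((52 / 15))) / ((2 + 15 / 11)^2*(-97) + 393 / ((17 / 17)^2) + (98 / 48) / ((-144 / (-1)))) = 13852080 / 25547165824453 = 0.00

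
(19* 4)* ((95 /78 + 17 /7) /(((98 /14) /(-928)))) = -70210624 /1911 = -36740.25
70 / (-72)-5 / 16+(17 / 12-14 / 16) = -107 / 144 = -0.74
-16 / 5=-3.20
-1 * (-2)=2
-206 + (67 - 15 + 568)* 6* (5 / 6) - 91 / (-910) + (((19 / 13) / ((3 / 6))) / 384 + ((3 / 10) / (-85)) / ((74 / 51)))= 6681910039 / 2308800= 2894.11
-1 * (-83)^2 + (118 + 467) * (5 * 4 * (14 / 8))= 13586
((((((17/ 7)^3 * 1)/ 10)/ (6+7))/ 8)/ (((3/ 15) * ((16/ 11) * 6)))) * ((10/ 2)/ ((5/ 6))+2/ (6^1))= 1026817/ 20547072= 0.05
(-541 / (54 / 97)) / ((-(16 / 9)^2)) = 157431 / 512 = 307.48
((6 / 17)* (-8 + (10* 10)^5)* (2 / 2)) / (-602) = -29999999976 / 5117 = -5862810.24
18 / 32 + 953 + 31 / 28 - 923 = 3547 / 112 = 31.67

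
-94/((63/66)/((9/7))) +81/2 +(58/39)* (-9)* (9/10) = -625269/6370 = -98.16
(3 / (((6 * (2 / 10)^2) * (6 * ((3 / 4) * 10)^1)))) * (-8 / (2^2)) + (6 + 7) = 112 / 9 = 12.44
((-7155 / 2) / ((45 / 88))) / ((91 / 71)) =-496716 / 91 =-5458.42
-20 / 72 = -5 / 18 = -0.28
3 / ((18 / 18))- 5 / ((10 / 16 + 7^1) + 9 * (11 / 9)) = 407 / 149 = 2.73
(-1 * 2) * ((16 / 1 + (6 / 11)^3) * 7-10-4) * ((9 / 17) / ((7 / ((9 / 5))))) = -610740 / 22627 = -26.99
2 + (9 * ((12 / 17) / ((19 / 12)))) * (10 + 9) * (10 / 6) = 2194 / 17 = 129.06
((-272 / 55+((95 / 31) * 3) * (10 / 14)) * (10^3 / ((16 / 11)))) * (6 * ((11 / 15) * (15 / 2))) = 15964575 / 434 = 36784.74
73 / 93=0.78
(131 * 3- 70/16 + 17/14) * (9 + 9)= 196479/28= 7017.11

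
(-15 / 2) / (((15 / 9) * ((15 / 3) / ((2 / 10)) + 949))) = -9 / 1948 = -0.00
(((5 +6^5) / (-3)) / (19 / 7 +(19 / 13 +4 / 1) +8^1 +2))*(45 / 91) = -116715 / 1654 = -70.57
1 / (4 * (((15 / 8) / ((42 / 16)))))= 7 / 20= 0.35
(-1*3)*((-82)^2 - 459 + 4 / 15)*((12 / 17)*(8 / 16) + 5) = -8552089 / 85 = -100612.81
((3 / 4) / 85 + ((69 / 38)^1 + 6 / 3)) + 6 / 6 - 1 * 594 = -3806073 / 6460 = -589.18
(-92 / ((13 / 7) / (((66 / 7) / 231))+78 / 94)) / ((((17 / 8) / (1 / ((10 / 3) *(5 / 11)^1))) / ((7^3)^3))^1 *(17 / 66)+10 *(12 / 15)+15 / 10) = -3040296277943232 / 14544941955517415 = -0.21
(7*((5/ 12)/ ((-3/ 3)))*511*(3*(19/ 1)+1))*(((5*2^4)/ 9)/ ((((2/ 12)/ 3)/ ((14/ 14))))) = -41493200/ 3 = -13831066.67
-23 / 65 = -0.35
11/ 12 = 0.92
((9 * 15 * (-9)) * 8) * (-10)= 97200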